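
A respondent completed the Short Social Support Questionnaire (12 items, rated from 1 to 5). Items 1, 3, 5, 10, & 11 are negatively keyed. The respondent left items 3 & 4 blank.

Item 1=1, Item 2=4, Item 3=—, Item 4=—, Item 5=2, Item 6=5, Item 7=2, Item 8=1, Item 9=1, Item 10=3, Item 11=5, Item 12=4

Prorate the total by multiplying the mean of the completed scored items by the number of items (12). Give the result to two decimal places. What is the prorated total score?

36.00

Reverse-coded (reversed = (1+5) − raw = 6 − raw):
  item 1: 6 − 1 = 5
  item 5: 6 − 2 = 4
  item 10: 6 − 3 = 3
  item 11: 6 − 5 = 1
Completed scored items (10 of 12): 5, 4, 4, 5, 2, 1, 1, 3, 1, 4; sum = 30.
Person mean = 30 / 10 ≈ 3.0000
Prorated total = (30 / 10) × 12 = 36.00 (to 2 dp)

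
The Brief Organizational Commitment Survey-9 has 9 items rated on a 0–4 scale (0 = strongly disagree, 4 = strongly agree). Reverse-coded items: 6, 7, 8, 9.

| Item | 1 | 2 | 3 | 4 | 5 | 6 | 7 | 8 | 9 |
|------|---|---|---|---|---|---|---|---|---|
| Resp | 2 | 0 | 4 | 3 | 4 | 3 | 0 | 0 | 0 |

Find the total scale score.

Raw sum = 16. Reverse-coded items: 6, 7, 8, 9; their raw sum = 3.
Each reversal replaces raw with 4 − raw, changing the total by 4 − 2·raw per item.
Total = 16 + 4·4 − 2·3 = 16 + 16 − 6 = 26

26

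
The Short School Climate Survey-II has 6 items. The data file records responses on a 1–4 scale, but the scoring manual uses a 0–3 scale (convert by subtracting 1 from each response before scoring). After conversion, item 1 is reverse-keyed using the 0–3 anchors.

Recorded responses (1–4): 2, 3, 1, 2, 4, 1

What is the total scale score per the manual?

Convert to 0–3: 1, 2, 0, 1, 3, 0
Reverse-coded (reversed = (0+3) − raw = 3 − raw):
  item 1: 3 − 1 = 2
Scored: 2, 2, 0, 1, 3, 0
Total = 8

8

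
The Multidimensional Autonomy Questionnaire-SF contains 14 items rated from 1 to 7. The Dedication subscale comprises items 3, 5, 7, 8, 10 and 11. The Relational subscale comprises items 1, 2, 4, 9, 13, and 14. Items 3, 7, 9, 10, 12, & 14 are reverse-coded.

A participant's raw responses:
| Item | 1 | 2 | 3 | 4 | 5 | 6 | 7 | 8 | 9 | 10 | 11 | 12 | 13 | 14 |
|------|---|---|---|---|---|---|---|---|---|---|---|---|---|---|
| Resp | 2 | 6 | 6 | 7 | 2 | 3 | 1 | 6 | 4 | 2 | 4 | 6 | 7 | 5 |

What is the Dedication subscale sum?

27

Dedication items: 3, 5, 7, 8, 10, 11.
Of these, items 3, 7, and 10 are reverse-coded; on a 1–7 scale, reversed = 8 − raw.
  item 3: 8 − 6 = 2
  item 5: 2
  item 7: 8 − 1 = 7
  item 8: 6
  item 10: 8 − 2 = 6
  item 11: 4
Sum = 2 + 2 + 7 + 6 + 6 + 4 = 27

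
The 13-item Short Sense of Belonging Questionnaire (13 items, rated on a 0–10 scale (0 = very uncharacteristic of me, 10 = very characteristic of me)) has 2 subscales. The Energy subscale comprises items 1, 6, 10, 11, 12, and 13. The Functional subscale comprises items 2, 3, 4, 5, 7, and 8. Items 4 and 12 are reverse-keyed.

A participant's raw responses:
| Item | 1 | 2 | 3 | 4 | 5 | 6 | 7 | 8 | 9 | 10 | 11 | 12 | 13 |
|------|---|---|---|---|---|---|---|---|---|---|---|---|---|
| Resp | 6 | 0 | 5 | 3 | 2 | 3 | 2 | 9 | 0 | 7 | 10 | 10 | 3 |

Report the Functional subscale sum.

25

Functional items: 2, 3, 4, 5, 7, 8.
Of these, item 4 is reverse-keyed; reverse-coded value = 10 − response.
  item 2: 0
  item 3: 5
  item 4: 10 − 3 = 7
  item 5: 2
  item 7: 2
  item 8: 9
Sum = 0 + 5 + 7 + 2 + 2 + 9 = 25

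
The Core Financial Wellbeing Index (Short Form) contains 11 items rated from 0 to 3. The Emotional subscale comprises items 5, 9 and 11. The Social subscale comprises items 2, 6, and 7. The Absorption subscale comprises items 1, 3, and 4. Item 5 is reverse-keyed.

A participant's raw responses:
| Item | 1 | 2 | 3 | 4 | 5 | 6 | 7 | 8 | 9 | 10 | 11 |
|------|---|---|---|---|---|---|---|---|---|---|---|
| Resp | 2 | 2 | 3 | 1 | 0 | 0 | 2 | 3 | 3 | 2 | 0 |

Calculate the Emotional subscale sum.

Emotional items: 5, 9, 11.
Of these, item 5 is reverse-keyed; on a 0–3 scale, reversed = 3 − raw.
  item 5: 3 − 0 = 3
  item 9: 3
  item 11: 0
Sum = 3 + 3 + 0 = 6

6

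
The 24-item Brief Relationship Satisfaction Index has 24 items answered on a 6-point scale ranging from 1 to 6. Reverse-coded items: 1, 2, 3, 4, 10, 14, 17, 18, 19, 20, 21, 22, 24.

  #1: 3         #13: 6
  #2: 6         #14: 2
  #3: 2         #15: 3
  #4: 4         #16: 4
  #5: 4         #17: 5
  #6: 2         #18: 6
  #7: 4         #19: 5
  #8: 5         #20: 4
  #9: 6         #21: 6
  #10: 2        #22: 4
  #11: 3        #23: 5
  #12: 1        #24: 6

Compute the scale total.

Reverse-coded items use 7 − raw:
  item 1: 7 − 3 = 4
  item 2: 7 − 6 = 1
  item 3: 7 − 2 = 5
  item 4: 7 − 4 = 3
  item 10: 7 − 2 = 5
  item 14: 7 − 2 = 5
  item 17: 7 − 5 = 2
  item 18: 7 − 6 = 1
  item 19: 7 − 5 = 2
  item 20: 7 − 4 = 3
  item 21: 7 − 6 = 1
  item 22: 7 − 4 = 3
  item 24: 7 − 6 = 1
Scored responses: 4, 1, 5, 3, 4, 2, 4, 5, 6, 5, 3, 1, 6, 5, 3, 4, 2, 1, 2, 3, 1, 3, 5, 1
Total = 4 + 1 + 5 + 3 + 4 + 2 + 4 + 5 + 6 + 5 + 3 + 1 + 6 + 5 + 3 + 4 + 2 + 1 + 2 + 3 + 1 + 3 + 5 + 1 = 79

79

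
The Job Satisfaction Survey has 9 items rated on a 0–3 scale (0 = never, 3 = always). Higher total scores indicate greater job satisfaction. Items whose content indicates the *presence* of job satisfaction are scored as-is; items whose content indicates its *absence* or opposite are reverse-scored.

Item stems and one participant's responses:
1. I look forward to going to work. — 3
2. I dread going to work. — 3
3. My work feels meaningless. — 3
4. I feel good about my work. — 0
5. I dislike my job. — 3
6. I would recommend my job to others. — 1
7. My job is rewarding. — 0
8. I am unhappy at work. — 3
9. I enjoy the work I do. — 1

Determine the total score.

Items 2, 3, 5, 8 describe the absence/opposite of job satisfaction → reverse-score.
reversed = (0+3) − raw = 3 − raw.
  item 1: 3
  item 2: 3 − 3 = 0
  item 3: 3 − 3 = 0
  item 4: 0
  item 5: 3 − 3 = 0
  item 6: 1
  item 7: 0
  item 8: 3 − 3 = 0
  item 9: 1
Total = 3 + 0 + 0 + 0 + 0 + 1 + 0 + 0 + 1 = 5

5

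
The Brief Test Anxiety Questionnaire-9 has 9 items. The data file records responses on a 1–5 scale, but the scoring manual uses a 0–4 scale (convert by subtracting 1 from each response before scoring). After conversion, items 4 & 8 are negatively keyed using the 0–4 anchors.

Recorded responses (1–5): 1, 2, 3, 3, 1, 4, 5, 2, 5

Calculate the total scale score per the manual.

Convert to 0–4: 0, 1, 2, 2, 0, 3, 4, 1, 4
Reverse-coded (on a 0–4 scale, reversed = 4 − raw):
  item 4: 4 − 2 = 2
  item 8: 4 − 1 = 3
Scored: 0, 1, 2, 2, 0, 3, 4, 3, 4
Total = 19

19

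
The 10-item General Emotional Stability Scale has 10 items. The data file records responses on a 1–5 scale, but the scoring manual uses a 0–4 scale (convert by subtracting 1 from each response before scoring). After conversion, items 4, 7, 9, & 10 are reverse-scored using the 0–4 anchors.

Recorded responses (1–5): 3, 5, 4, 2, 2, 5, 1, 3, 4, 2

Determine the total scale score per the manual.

27

Convert to 0–4: 2, 4, 3, 1, 1, 4, 0, 2, 3, 1
Reverse-coded (on a 0–4 scale, reversed = 4 − raw):
  item 4: 4 − 1 = 3
  item 7: 4 − 0 = 4
  item 9: 4 − 3 = 1
  item 10: 4 − 1 = 3
Scored: 2, 4, 3, 3, 1, 4, 4, 2, 1, 3
Total = 27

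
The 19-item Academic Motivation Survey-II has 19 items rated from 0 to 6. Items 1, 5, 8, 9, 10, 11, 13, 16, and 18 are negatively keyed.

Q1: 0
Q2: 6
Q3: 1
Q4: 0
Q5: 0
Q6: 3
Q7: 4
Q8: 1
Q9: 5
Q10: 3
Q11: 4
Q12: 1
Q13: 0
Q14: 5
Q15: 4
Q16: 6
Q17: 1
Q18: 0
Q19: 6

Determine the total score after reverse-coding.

66

Reversing items 1, 5, 8, 9, 10, 11, 13, 16, and 18 with 6 − raw:
Total = (6−0) + 6 + 1 + 0 + (6−0) + 3 + 4 + (6−1) + (6−5) + (6−3) + (6−4) + 1 + (6−0) + 5 + 4 + (6−6) + 1 + (6−0) + 6
      = 6 + 6 + 1 + 0 + 6 + 3 + 4 + 5 + 1 + 3 + 2 + 1 + 6 + 5 + 4 + 0 + 1 + 6 + 6 = 66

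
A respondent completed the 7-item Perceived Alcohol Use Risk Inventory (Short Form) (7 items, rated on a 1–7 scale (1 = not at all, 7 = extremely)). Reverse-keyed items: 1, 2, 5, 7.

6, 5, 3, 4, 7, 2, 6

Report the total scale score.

Reversing items 1, 2, 5, & 7 with 8 − raw:
Total = (8−6) + (8−5) + 3 + 4 + (8−7) + 2 + (8−6)
      = 2 + 3 + 3 + 4 + 1 + 2 + 2 = 17

17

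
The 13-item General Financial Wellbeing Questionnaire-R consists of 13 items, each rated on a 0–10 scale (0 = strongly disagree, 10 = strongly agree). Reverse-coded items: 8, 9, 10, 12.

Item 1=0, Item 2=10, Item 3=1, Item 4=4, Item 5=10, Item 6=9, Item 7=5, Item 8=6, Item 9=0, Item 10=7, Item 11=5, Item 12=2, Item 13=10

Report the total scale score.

79

Reverse-coded items (on a 0–10 scale, reversed = 10 − raw):
  item 8: 10 − 6 = 4
  item 9: 10 − 0 = 10
  item 10: 10 − 7 = 3
  item 12: 10 − 2 = 8
Scored responses: 0, 10, 1, 4, 10, 9, 5, 4, 10, 3, 5, 8, 10
Total = 0 + 10 + 1 + 4 + 10 + 9 + 5 + 4 + 10 + 3 + 5 + 8 + 10 = 79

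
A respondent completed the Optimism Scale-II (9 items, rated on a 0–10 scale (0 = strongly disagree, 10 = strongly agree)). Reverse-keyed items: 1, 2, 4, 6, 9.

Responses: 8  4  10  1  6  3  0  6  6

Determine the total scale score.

Raw sum = 44. Reverse-keyed items: 1, 2, 4, 6, 9; their raw sum = 22.
Each reversal replaces raw with 10 − raw, changing the total by 10 − 2·raw per item.
Total = 44 + 5·10 − 2·22 = 44 + 50 − 44 = 50

50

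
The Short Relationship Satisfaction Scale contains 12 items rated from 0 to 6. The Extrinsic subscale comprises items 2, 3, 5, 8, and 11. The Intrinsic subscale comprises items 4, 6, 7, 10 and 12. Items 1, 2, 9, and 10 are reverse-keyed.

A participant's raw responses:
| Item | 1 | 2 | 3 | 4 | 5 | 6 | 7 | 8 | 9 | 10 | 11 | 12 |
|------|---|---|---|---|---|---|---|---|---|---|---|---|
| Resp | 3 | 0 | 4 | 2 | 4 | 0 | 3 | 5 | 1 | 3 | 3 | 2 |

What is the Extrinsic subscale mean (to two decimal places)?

Extrinsic items: 2, 3, 5, 8, 11.
Of these, item 2 is reverse-keyed; reverse-coded value = 6 − response.
  item 2: 6 − 0 = 6
  item 3: 4
  item 5: 4
  item 8: 5
  item 11: 3
Sum = 6 + 4 + 4 + 5 + 3 = 22
Mean = 22 / 5 = 4.40

4.40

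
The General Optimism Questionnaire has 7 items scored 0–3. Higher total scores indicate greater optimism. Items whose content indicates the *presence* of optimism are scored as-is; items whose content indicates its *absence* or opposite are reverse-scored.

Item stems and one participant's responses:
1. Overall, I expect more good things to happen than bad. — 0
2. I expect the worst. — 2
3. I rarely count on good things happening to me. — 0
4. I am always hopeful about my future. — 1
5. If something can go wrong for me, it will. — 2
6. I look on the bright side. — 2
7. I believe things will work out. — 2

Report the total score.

Items 2, 3, 5 describe the absence/opposite of optimism → reverse-score.
reverse-coded value = 3 − response.
  item 1: 0
  item 2: 3 − 2 = 1
  item 3: 3 − 0 = 3
  item 4: 1
  item 5: 3 − 2 = 1
  item 6: 2
  item 7: 2
Total = 0 + 1 + 3 + 1 + 1 + 2 + 2 = 10

10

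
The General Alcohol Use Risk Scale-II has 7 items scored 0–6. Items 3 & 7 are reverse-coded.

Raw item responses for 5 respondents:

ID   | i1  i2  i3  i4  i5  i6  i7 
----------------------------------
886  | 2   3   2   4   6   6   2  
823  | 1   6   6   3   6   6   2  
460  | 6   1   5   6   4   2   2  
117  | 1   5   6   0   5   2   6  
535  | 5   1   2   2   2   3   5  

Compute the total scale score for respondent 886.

29

Respondent 886 raw: 2, 3, 2, 4, 6, 6, 2.
Reverse-coded (reversed = (0+6) − raw = 6 − raw):
  item 1: 2
  item 2: 3
  item 3: 6 − 2 = 4
  item 4: 4
  item 5: 6
  item 6: 6
  item 7: 6 − 2 = 4
Sum = 2 + 3 + 4 + 4 + 6 + 6 + 4 = 29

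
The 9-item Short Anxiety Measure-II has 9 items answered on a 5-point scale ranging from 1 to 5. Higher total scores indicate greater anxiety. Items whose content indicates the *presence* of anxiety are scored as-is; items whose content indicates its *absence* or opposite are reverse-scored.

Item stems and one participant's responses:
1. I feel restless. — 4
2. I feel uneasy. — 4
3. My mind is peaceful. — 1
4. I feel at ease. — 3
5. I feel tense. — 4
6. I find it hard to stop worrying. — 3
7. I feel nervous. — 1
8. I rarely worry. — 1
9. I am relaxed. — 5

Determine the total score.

30

Items 3, 4, 8, 9 describe the absence/opposite of anxiety → reverse-score.
on a 1–5 scale, reversed = 6 − raw.
  item 1: 4
  item 2: 4
  item 3: 6 − 1 = 5
  item 4: 6 − 3 = 3
  item 5: 4
  item 6: 3
  item 7: 1
  item 8: 6 − 1 = 5
  item 9: 6 − 5 = 1
Total = 4 + 4 + 5 + 3 + 4 + 3 + 1 + 5 + 1 = 30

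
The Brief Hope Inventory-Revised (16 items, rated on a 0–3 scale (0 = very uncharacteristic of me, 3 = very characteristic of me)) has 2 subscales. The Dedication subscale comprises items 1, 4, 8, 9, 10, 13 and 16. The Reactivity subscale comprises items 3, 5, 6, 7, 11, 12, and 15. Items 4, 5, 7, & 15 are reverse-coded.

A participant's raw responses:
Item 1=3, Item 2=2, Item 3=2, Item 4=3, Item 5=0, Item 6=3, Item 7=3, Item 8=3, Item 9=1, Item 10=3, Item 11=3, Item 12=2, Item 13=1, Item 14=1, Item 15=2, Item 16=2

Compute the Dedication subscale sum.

13

Dedication items: 1, 4, 8, 9, 10, 13, 16.
Of these, item 4 is reverse-coded; on a 0–3 scale, reversed = 3 − raw.
  item 1: 3
  item 4: 3 − 3 = 0
  item 8: 3
  item 9: 1
  item 10: 3
  item 13: 1
  item 16: 2
Sum = 3 + 0 + 3 + 1 + 3 + 1 + 2 = 13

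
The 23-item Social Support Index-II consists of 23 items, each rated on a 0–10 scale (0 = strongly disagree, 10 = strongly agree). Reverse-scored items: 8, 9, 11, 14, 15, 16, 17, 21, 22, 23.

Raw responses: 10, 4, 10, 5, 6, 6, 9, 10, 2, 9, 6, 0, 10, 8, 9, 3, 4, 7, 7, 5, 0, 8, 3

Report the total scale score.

135

Reversing items 8, 9, 11, 14, 15, 16, 17, 21, 22, and 23 with 10 − raw:
Total = 10 + 4 + 10 + 5 + 6 + 6 + 9 + (10−10) + (10−2) + 9 + (10−6) + 0 + 10 + (10−8) + (10−9) + (10−3) + (10−4) + 7 + 7 + 5 + (10−0) + (10−8) + (10−3)
      = 10 + 4 + 10 + 5 + 6 + 6 + 9 + 0 + 8 + 9 + 4 + 0 + 10 + 2 + 1 + 7 + 6 + 7 + 7 + 5 + 10 + 2 + 7 = 135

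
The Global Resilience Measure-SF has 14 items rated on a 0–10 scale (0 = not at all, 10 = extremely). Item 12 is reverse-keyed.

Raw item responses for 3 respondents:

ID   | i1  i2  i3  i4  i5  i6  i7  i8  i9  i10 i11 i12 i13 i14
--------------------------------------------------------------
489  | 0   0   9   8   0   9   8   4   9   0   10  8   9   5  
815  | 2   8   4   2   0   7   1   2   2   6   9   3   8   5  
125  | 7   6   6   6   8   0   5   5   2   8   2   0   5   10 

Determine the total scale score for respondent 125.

80

Respondent 125 raw: 7, 6, 6, 6, 8, 0, 5, 5, 2, 8, 2, 0, 5, 10.
Reverse-coded (reverse-coded value = 10 − response):
  item 1: 7
  item 2: 6
  item 3: 6
  item 4: 6
  item 5: 8
  item 6: 0
  item 7: 5
  item 8: 5
  item 9: 2
  item 10: 8
  item 11: 2
  item 12: 10 − 0 = 10
  item 13: 5
  item 14: 10
Sum = 7 + 6 + 6 + 6 + 8 + 0 + 5 + 5 + 2 + 8 + 2 + 10 + 5 + 10 = 80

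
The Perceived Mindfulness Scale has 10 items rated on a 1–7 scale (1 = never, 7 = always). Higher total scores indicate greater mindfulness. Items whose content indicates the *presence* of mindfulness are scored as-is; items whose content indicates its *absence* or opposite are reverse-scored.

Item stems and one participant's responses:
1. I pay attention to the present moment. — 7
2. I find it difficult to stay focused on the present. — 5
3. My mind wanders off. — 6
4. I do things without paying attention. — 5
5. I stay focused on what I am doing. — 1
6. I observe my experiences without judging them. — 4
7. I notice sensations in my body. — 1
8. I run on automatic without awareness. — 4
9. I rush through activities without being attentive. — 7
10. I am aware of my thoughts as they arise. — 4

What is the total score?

30

Items 2, 3, 4, 8, 9 describe the absence/opposite of mindfulness → reverse-score.
reversed = (1+7) − raw = 8 − raw.
  item 1: 7
  item 2: 8 − 5 = 3
  item 3: 8 − 6 = 2
  item 4: 8 − 5 = 3
  item 5: 1
  item 6: 4
  item 7: 1
  item 8: 8 − 4 = 4
  item 9: 8 − 7 = 1
  item 10: 4
Total = 7 + 3 + 2 + 3 + 1 + 4 + 1 + 4 + 1 + 4 = 30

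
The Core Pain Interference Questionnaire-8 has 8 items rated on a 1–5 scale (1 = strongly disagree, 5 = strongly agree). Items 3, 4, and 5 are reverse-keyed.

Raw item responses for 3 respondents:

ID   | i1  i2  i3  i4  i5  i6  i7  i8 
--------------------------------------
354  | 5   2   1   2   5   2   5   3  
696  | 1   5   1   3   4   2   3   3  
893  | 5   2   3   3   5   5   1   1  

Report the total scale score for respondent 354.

Respondent 354 raw: 5, 2, 1, 2, 5, 2, 5, 3.
Reverse-coded (reverse-coded value = 6 − response):
  item 1: 5
  item 2: 2
  item 3: 6 − 1 = 5
  item 4: 6 − 2 = 4
  item 5: 6 − 5 = 1
  item 6: 2
  item 7: 5
  item 8: 3
Sum = 5 + 2 + 5 + 4 + 1 + 2 + 5 + 3 = 27

27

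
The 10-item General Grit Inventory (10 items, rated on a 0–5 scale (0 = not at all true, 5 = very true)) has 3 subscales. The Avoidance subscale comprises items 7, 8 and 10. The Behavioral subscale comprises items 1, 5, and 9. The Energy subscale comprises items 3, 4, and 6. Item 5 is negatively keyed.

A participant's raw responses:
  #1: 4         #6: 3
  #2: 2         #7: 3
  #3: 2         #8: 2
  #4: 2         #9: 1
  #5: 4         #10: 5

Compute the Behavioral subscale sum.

Behavioral items: 1, 5, 9.
Of these, item 5 is negatively keyed; on a 0–5 scale, reversed = 5 − raw.
  item 1: 4
  item 5: 5 − 4 = 1
  item 9: 1
Sum = 4 + 1 + 1 = 6

6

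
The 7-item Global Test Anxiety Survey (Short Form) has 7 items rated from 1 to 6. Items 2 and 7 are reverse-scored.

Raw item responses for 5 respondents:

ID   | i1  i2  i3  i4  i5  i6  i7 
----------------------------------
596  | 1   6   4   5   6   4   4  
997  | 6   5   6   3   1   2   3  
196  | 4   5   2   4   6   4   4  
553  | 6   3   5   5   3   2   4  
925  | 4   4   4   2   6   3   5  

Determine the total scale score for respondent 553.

28

Respondent 553 raw: 6, 3, 5, 5, 3, 2, 4.
Reverse-coded (on a 1–6 scale, reversed = 7 − raw):
  item 1: 6
  item 2: 7 − 3 = 4
  item 3: 5
  item 4: 5
  item 5: 3
  item 6: 2
  item 7: 7 − 4 = 3
Sum = 6 + 4 + 5 + 5 + 3 + 2 + 3 = 28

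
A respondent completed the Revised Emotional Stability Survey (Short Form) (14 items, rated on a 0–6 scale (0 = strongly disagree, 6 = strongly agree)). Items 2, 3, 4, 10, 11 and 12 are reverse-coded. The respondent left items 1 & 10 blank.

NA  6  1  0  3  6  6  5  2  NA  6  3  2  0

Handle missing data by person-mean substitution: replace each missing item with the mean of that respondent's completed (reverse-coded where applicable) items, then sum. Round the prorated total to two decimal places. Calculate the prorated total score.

44.33

Reverse-coded (on a 0–6 scale, reversed = 6 − raw):
  item 2: 6 − 6 = 0
  item 3: 6 − 1 = 5
  item 4: 6 − 0 = 6
  item 11: 6 − 6 = 0
  item 12: 6 − 3 = 3
Completed scored items (12 of 14): 0, 5, 6, 3, 6, 6, 5, 2, 0, 3, 2, 0; sum = 38.
Person mean = 38 / 12 ≈ 3.1667
Prorated total = (38 / 12) × 14 = 44.33 (to 2 dp)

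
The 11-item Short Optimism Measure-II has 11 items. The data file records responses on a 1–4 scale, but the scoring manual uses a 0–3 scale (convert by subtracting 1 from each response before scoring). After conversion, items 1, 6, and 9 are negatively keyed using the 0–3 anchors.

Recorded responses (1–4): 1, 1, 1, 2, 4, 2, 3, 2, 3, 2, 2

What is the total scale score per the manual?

Convert to 0–3: 0, 0, 0, 1, 3, 1, 2, 1, 2, 1, 1
Reverse-coded (reversed = (0+3) − raw = 3 − raw):
  item 1: 3 − 0 = 3
  item 6: 3 − 1 = 2
  item 9: 3 − 2 = 1
Scored: 3, 0, 0, 1, 3, 2, 2, 1, 1, 1, 1
Total = 15

15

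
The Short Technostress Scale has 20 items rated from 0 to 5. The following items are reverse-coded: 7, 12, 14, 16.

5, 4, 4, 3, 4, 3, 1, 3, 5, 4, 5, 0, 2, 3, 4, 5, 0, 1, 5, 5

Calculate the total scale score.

68

Reverse-coded items use 5 − raw:
  item 7: 5 − 1 = 4
  item 12: 5 − 0 = 5
  item 14: 5 − 3 = 2
  item 16: 5 − 5 = 0
After reverse-coding: 5, 4, 4, 3, 4, 3, 4, 3, 5, 4, 5, 5, 2, 2, 4, 0, 0, 1, 5, 5
Total = 5 + 4 + 4 + 3 + 4 + 3 + 4 + 3 + 5 + 4 + 5 + 5 + 2 + 2 + 4 + 0 + 0 + 1 + 5 + 5 = 68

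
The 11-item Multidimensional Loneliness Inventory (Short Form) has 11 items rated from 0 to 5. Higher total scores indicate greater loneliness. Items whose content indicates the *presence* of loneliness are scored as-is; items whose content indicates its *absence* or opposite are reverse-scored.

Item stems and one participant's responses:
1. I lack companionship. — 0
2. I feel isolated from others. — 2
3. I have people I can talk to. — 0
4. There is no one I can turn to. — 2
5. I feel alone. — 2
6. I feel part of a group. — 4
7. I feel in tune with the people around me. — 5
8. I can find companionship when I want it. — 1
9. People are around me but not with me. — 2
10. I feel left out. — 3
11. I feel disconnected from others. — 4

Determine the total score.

Items 3, 6, 7, 8 describe the absence/opposite of loneliness → reverse-score.
reverse-coded value = 5 − response.
  item 1: 0
  item 2: 2
  item 3: 5 − 0 = 5
  item 4: 2
  item 5: 2
  item 6: 5 − 4 = 1
  item 7: 5 − 5 = 0
  item 8: 5 − 1 = 4
  item 9: 2
  item 10: 3
  item 11: 4
Total = 0 + 2 + 5 + 2 + 2 + 1 + 0 + 4 + 2 + 3 + 4 = 25

25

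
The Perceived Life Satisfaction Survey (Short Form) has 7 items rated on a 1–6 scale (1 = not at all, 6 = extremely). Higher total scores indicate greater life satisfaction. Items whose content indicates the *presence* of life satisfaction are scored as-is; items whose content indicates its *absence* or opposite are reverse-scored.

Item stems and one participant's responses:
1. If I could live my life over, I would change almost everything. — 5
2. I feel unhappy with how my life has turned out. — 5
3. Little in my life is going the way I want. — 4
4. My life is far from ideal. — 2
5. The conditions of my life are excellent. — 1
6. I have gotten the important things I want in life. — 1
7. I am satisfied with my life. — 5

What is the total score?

Items 1, 2, 3, 4 describe the absence/opposite of life satisfaction → reverse-score.
reversed = (1+6) − raw = 7 − raw.
  item 1: 7 − 5 = 2
  item 2: 7 − 5 = 2
  item 3: 7 − 4 = 3
  item 4: 7 − 2 = 5
  item 5: 1
  item 6: 1
  item 7: 5
Total = 2 + 2 + 3 + 5 + 1 + 1 + 5 = 19

19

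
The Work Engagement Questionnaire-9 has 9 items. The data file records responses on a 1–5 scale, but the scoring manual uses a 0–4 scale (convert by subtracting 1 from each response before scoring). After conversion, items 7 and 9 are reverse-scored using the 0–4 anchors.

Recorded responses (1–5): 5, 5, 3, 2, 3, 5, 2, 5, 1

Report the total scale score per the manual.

28

Convert to 0–4: 4, 4, 2, 1, 2, 4, 1, 4, 0
Reverse-coded (reverse-coded value = 4 − response):
  item 7: 4 − 1 = 3
  item 9: 4 − 0 = 4
Scored: 4, 4, 2, 1, 2, 4, 3, 4, 4
Total = 28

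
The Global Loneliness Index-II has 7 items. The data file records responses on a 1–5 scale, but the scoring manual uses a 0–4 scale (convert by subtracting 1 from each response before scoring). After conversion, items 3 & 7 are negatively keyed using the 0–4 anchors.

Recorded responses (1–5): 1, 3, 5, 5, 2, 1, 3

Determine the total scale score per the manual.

9

Convert to 0–4: 0, 2, 4, 4, 1, 0, 2
Reverse-coded (reverse-coded value = 4 − response):
  item 3: 4 − 4 = 0
  item 7: 4 − 2 = 2
Scored: 0, 2, 0, 4, 1, 0, 2
Total = 9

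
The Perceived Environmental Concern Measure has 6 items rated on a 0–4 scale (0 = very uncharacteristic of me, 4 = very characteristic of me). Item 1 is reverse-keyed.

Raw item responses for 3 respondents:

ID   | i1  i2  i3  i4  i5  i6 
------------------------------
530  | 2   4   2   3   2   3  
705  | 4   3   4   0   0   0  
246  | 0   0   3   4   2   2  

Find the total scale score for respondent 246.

Respondent 246 raw: 0, 0, 3, 4, 2, 2.
Reverse-coded (on a 0–4 scale, reversed = 4 − raw):
  item 1: 4 − 0 = 4
  item 2: 0
  item 3: 3
  item 4: 4
  item 5: 2
  item 6: 2
Sum = 4 + 0 + 3 + 4 + 2 + 2 = 15

15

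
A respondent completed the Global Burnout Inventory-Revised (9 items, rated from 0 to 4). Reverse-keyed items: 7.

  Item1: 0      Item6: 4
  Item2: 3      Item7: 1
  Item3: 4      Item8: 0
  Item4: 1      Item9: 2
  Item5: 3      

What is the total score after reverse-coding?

Raw sum = 18. Reverse-keyed items: 7; their raw sum = 1.
Each reversal replaces raw with 4 − raw, changing the total by 4 − 2·raw per item.
Total = 18 + 1·4 − 2·1 = 18 + 4 − 2 = 20

20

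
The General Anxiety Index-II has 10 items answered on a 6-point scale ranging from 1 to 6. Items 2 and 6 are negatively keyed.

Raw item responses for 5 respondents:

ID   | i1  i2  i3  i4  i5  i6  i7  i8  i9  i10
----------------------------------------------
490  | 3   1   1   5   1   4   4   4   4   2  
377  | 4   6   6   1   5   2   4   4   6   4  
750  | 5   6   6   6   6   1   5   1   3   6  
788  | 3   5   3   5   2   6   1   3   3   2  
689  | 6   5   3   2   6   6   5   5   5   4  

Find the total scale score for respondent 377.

40

Respondent 377 raw: 4, 6, 6, 1, 5, 2, 4, 4, 6, 4.
Reverse-coded (on a 1–6 scale, reversed = 7 − raw):
  item 1: 4
  item 2: 7 − 6 = 1
  item 3: 6
  item 4: 1
  item 5: 5
  item 6: 7 − 2 = 5
  item 7: 4
  item 8: 4
  item 9: 6
  item 10: 4
Sum = 4 + 1 + 6 + 1 + 5 + 5 + 4 + 4 + 6 + 4 = 40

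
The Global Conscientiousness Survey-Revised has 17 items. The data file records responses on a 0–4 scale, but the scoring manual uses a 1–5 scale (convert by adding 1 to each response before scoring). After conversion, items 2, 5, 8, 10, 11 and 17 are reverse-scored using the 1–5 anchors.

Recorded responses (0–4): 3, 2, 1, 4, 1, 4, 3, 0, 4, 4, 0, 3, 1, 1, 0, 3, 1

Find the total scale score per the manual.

Convert to 1–5: 4, 3, 2, 5, 2, 5, 4, 1, 5, 5, 1, 4, 2, 2, 1, 4, 2
Reverse-coded (reversed = (1+5) − raw = 6 − raw):
  item 2: 6 − 3 = 3
  item 5: 6 − 2 = 4
  item 8: 6 − 1 = 5
  item 10: 6 − 5 = 1
  item 11: 6 − 1 = 5
  item 17: 6 − 2 = 4
Scored: 4, 3, 2, 5, 4, 5, 4, 5, 5, 1, 5, 4, 2, 2, 1, 4, 4
Total = 60

60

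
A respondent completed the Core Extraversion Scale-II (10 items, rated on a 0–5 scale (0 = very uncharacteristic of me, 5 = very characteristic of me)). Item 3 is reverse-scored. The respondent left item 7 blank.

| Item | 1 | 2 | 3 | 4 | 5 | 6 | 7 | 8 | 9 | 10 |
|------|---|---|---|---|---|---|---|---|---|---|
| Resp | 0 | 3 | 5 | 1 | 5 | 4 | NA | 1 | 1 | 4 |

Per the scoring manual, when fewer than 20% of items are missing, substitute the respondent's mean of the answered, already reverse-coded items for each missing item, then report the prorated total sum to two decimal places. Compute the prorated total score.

Reverse-coded (reverse-coded value = 5 − response):
  item 3: 5 − 5 = 0
Completed scored items (9 of 10): 0, 3, 0, 1, 5, 4, 1, 1, 4; sum = 19.
Person mean = 19 / 9 ≈ 2.1111
Prorated total = (19 / 9) × 10 = 21.11 (to 2 dp)

21.11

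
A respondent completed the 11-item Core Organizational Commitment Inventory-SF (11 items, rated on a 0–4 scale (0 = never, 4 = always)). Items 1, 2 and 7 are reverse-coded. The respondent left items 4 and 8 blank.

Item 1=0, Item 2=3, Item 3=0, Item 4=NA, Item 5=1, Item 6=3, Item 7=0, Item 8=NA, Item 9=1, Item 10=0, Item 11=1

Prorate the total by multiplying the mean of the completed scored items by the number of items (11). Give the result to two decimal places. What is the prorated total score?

18.33

Reverse-coded (reversed = (0+4) − raw = 4 − raw):
  item 1: 4 − 0 = 4
  item 2: 4 − 3 = 1
  item 7: 4 − 0 = 4
Completed scored items (9 of 11): 4, 1, 0, 1, 3, 4, 1, 0, 1; sum = 15.
Person mean = 15 / 9 ≈ 1.6667
Prorated total = (15 / 9) × 11 = 18.33 (to 2 dp)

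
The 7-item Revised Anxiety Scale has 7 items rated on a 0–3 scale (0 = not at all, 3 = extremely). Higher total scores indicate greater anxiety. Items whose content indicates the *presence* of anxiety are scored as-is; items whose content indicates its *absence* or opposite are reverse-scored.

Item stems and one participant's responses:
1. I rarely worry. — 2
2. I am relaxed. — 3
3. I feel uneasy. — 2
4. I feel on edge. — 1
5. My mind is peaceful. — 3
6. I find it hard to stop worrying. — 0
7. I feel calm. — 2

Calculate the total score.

5

Items 1, 2, 5, 7 describe the absence/opposite of anxiety → reverse-score.
reversed = (0+3) − raw = 3 − raw.
  item 1: 3 − 2 = 1
  item 2: 3 − 3 = 0
  item 3: 2
  item 4: 1
  item 5: 3 − 3 = 0
  item 6: 0
  item 7: 3 − 2 = 1
Total = 1 + 0 + 2 + 1 + 0 + 0 + 1 = 5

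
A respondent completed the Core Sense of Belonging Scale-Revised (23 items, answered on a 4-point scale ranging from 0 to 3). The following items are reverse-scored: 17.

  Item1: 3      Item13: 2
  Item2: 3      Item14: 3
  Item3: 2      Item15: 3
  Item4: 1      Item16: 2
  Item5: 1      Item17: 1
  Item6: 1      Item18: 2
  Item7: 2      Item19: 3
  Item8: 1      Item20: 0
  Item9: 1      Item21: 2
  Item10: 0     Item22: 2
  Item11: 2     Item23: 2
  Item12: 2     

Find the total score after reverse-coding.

42

Reverse-scored items use 3 − raw:
  item 17: 3 − 1 = 2
Scored responses: 3, 3, 2, 1, 1, 1, 2, 1, 1, 0, 2, 2, 2, 3, 3, 2, 2, 2, 3, 0, 2, 2, 2
Total = 3 + 3 + 2 + 1 + 1 + 1 + 2 + 1 + 1 + 0 + 2 + 2 + 2 + 3 + 3 + 2 + 2 + 2 + 3 + 0 + 2 + 2 + 2 = 42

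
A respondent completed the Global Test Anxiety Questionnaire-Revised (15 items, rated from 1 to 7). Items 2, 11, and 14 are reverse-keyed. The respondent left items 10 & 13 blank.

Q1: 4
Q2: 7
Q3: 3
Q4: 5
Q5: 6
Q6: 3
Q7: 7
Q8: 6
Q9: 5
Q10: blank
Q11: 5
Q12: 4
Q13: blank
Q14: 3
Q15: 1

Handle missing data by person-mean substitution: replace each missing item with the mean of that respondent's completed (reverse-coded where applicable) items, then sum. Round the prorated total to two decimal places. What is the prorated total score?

Reverse-coded (reversed = (1+7) − raw = 8 − raw):
  item 2: 8 − 7 = 1
  item 11: 8 − 5 = 3
  item 14: 8 − 3 = 5
Completed scored items (13 of 15): 4, 1, 3, 5, 6, 3, 7, 6, 5, 3, 4, 5, 1; sum = 53.
Person mean = 53 / 13 ≈ 4.0769
Prorated total = (53 / 13) × 15 = 61.15 (to 2 dp)

61.15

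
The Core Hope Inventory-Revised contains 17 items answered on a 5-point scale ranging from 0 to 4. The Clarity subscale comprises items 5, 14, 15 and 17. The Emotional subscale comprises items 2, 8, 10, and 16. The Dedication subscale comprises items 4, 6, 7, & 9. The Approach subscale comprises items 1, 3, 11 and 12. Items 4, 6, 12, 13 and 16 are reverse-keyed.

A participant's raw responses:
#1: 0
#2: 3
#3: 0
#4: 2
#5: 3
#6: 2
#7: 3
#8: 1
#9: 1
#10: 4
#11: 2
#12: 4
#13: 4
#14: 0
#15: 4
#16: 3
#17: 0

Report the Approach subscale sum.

Approach items: 1, 3, 11, 12.
Of these, item 12 is reverse-keyed; reversed = (0+4) − raw = 4 − raw.
  item 1: 0
  item 3: 0
  item 11: 2
  item 12: 4 − 4 = 0
Sum = 0 + 0 + 2 + 0 = 2

2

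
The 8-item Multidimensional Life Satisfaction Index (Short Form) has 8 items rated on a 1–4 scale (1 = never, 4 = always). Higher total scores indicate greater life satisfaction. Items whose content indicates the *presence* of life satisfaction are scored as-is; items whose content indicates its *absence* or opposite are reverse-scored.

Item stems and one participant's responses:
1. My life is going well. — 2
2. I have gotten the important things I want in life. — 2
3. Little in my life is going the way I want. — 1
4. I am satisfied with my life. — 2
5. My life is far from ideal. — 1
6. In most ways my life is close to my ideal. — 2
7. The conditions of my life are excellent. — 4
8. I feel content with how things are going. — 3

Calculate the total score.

Items 3, 5 describe the absence/opposite of life satisfaction → reverse-score.
reversed = (1+4) − raw = 5 − raw.
  item 1: 2
  item 2: 2
  item 3: 5 − 1 = 4
  item 4: 2
  item 5: 5 − 1 = 4
  item 6: 2
  item 7: 4
  item 8: 3
Total = 2 + 2 + 4 + 2 + 4 + 2 + 4 + 3 = 23

23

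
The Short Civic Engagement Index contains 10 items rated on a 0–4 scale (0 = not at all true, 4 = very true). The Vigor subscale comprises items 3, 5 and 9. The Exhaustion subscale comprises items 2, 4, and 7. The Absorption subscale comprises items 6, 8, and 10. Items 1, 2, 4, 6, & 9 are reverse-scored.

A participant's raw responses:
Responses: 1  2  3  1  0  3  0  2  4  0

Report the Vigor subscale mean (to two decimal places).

Vigor items: 3, 5, 9.
Of these, item 9 is reverse-scored; reversed = (0+4) − raw = 4 − raw.
  item 3: 3
  item 5: 0
  item 9: 4 − 4 = 0
Sum = 3 + 0 + 0 = 3
Mean = 3 / 3 = 1.00

1.00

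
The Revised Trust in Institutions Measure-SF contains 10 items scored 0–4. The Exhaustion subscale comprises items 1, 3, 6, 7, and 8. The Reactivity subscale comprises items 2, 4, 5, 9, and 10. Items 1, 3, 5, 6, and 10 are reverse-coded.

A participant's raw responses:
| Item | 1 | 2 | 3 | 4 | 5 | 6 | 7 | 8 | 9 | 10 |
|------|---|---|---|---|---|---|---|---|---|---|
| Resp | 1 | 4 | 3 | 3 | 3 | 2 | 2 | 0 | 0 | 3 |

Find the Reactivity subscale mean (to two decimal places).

1.80

Reactivity items: 2, 4, 5, 9, 10.
Of these, items 5 and 10 are reverse-coded; reversed = (0+4) − raw = 4 − raw.
  item 2: 4
  item 4: 3
  item 5: 4 − 3 = 1
  item 9: 0
  item 10: 4 − 3 = 1
Sum = 4 + 3 + 1 + 0 + 1 = 9
Mean = 9 / 5 = 1.80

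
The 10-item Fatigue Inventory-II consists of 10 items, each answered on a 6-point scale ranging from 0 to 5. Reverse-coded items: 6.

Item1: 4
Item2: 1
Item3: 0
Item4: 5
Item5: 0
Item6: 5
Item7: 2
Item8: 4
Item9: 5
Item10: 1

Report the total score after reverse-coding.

22

Reversing item 6 with 5 − raw:
Total = 4 + 1 + 0 + 5 + 0 + (5−5) + 2 + 4 + 5 + 1
      = 4 + 1 + 0 + 5 + 0 + 0 + 2 + 4 + 5 + 1 = 22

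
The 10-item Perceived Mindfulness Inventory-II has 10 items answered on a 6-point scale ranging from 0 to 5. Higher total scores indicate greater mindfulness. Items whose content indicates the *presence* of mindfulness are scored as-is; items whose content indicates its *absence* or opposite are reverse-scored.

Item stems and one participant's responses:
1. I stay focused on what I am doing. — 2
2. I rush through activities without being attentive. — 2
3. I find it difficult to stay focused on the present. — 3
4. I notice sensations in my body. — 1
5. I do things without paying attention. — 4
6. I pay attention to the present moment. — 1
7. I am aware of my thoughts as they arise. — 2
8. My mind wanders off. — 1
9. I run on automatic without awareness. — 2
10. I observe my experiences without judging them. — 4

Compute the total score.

23

Items 2, 3, 5, 8, 9 describe the absence/opposite of mindfulness → reverse-score.
on a 0–5 scale, reversed = 5 − raw.
  item 1: 2
  item 2: 5 − 2 = 3
  item 3: 5 − 3 = 2
  item 4: 1
  item 5: 5 − 4 = 1
  item 6: 1
  item 7: 2
  item 8: 5 − 1 = 4
  item 9: 5 − 2 = 3
  item 10: 4
Total = 2 + 3 + 2 + 1 + 1 + 1 + 2 + 4 + 3 + 4 = 23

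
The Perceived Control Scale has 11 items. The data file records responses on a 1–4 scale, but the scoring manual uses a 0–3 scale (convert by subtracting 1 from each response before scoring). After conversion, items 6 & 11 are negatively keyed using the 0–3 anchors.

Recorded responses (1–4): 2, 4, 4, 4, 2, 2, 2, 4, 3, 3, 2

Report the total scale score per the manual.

23

Convert to 0–3: 1, 3, 3, 3, 1, 1, 1, 3, 2, 2, 1
Reverse-coded (reverse-coded value = 3 − response):
  item 6: 3 − 1 = 2
  item 11: 3 − 1 = 2
Scored: 1, 3, 3, 3, 1, 2, 1, 3, 2, 2, 2
Total = 23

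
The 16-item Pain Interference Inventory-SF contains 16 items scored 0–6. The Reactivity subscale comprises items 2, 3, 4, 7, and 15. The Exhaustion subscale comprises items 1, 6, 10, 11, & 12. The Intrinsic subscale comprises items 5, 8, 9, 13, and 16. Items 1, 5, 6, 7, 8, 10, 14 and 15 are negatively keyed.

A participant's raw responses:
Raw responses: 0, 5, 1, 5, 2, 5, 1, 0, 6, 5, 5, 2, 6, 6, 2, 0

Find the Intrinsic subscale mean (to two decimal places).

4.40

Intrinsic items: 5, 8, 9, 13, 16.
Of these, items 5 & 8 are negatively keyed; on a 0–6 scale, reversed = 6 − raw.
  item 5: 6 − 2 = 4
  item 8: 6 − 0 = 6
  item 9: 6
  item 13: 6
  item 16: 0
Sum = 4 + 6 + 6 + 6 + 0 = 22
Mean = 22 / 5 = 4.40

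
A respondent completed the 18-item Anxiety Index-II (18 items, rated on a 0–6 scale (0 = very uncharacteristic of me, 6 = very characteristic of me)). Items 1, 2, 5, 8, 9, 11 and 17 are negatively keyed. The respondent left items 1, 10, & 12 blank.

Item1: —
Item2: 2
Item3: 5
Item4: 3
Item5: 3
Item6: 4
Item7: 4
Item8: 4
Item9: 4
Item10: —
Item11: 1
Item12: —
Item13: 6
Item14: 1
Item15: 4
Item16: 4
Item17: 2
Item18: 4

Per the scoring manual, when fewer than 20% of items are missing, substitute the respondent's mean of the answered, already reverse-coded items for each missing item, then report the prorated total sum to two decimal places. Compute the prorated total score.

Reverse-coded (reversed = (0+6) − raw = 6 − raw):
  item 2: 6 − 2 = 4
  item 5: 6 − 3 = 3
  item 8: 6 − 4 = 2
  item 9: 6 − 4 = 2
  item 11: 6 − 1 = 5
  item 17: 6 − 2 = 4
Completed scored items (15 of 18): 4, 5, 3, 3, 4, 4, 2, 2, 5, 6, 1, 4, 4, 4, 4; sum = 55.
Person mean = 55 / 15 ≈ 3.6667
Prorated total = (55 / 15) × 18 = 66.00 (to 2 dp)

66.00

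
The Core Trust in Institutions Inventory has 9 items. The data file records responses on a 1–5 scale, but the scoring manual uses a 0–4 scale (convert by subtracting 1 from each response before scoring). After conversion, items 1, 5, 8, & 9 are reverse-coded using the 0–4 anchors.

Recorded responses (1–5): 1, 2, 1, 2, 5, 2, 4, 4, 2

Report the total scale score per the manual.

Convert to 0–4: 0, 1, 0, 1, 4, 1, 3, 3, 1
Reverse-coded (reversed = (0+4) − raw = 4 − raw):
  item 1: 4 − 0 = 4
  item 5: 4 − 4 = 0
  item 8: 4 − 3 = 1
  item 9: 4 − 1 = 3
Scored: 4, 1, 0, 1, 0, 1, 3, 1, 3
Total = 14

14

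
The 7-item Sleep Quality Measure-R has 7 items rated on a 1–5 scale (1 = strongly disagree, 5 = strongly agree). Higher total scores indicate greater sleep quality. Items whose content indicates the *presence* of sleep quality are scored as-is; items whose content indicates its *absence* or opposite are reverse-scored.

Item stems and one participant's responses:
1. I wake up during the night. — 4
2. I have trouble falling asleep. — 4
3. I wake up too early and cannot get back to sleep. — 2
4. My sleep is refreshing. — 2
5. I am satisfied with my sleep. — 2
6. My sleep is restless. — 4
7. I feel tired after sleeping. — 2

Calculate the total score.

18

Items 1, 2, 3, 6, 7 describe the absence/opposite of sleep quality → reverse-score.
reversed = (1+5) − raw = 6 − raw.
  item 1: 6 − 4 = 2
  item 2: 6 − 4 = 2
  item 3: 6 − 2 = 4
  item 4: 2
  item 5: 2
  item 6: 6 − 4 = 2
  item 7: 6 − 2 = 4
Total = 2 + 2 + 4 + 2 + 2 + 2 + 4 = 18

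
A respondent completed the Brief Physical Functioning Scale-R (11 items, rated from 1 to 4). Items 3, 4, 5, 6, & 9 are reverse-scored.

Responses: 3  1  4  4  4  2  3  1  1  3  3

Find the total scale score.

Reverse-coded items (on a 1–4 scale, reversed = 5 − raw):
  item 3: 5 − 4 = 1
  item 4: 5 − 4 = 1
  item 5: 5 − 4 = 1
  item 6: 5 − 2 = 3
  item 9: 5 − 1 = 4
Scored items: 3, 1, 1, 1, 1, 3, 3, 1, 4, 3, 3
Total = 3 + 1 + 1 + 1 + 1 + 3 + 3 + 1 + 4 + 3 + 3 = 24

24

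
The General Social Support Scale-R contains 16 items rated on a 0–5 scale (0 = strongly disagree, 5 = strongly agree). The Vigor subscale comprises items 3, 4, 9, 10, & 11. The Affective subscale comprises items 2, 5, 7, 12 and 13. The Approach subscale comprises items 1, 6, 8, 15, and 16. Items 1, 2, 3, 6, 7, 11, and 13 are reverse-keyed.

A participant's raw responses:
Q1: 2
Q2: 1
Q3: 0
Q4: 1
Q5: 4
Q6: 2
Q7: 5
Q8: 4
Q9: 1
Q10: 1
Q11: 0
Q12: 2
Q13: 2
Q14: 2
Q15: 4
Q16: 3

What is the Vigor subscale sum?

13

Vigor items: 3, 4, 9, 10, 11.
Of these, items 3 and 11 are reverse-keyed; reversed = (0+5) − raw = 5 − raw.
  item 3: 5 − 0 = 5
  item 4: 1
  item 9: 1
  item 10: 1
  item 11: 5 − 0 = 5
Sum = 5 + 1 + 1 + 1 + 5 = 13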